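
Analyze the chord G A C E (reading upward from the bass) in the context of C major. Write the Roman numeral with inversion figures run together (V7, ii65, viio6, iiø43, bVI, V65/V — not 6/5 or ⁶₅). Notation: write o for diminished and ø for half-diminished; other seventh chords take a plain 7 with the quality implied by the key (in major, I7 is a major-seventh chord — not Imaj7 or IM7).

The pitches A-C-E-G form a minor seventh chord rooted on A.
In C major, A is the submediant; the diatonic minor seventh chord there is vi7.
With G in the bass the chord is in third inversion, so the figured bass is 42.

vi42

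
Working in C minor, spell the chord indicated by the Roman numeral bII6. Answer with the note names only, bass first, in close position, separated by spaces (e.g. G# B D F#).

Scale degree 2 in C minor is D; lowering it a half step gives Db. bII6 is the Neapolitan sixth — a major triad on the lowered second degree, here in its customary first inversion.
So the chord is Db-F-Ab.
With the 6 figure the chord is in first inversion; from the bass F upward in close position it reads F-Ab-Db.

F Ab Db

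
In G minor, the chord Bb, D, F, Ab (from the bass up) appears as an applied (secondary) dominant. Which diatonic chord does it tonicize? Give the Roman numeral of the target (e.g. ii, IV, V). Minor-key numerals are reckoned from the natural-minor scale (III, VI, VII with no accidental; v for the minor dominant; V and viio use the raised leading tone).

VI

The chord is a dominant seventh chord on Bb.
A dominant resolves down a perfect fifth: Bb → Eb. In G minor, Eb is scale degree 6, i.e. VI.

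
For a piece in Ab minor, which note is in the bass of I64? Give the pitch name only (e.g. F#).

Eb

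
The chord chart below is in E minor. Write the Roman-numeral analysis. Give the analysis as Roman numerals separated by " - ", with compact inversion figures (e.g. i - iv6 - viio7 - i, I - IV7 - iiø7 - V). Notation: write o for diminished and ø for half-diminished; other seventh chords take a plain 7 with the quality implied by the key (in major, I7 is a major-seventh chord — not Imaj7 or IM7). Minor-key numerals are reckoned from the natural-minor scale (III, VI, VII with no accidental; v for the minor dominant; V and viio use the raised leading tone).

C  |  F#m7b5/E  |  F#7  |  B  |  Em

VI - iiø42 - V7/V - V - i

C: root C is the submediant; major triad there is VI.
F#m7b5/E: half-diminished seventh chord on F# = scale degree 2 → iiø42.
F#7: chromatic; F# is V of V, so V7/V.
B: major triad on B = scale degree 5 → V.
Em has root E, degree 1 in E minor, so i.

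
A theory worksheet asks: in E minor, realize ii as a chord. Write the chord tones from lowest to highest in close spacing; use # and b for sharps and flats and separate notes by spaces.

F# A C#

ii is the minor supertonic, borrowed from the parallel major (the Dorian ii). In E minor that root is F#.
So the chord is F#-A-C#, a minor triad.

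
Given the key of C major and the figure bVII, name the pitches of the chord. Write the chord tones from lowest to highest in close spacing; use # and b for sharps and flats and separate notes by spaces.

Scale degree 7 in C major is B; lowering it a half step gives Bb. bVII is a major triad on the lowered seventh degree (the subtonic), borrowed from the parallel minor.
So the chord is Bb-D-F, a major triad.

Bb D F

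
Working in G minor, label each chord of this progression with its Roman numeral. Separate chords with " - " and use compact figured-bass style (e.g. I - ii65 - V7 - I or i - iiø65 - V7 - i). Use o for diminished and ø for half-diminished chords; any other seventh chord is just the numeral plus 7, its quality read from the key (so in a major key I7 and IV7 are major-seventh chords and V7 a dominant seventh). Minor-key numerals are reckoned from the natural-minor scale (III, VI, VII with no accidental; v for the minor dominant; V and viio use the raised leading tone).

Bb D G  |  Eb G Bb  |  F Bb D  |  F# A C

i6 - VI - III64 - viio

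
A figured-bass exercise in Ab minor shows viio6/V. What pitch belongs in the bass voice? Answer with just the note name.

F

The applied chord viio6/V is rooted on D: D-F-Ab.
The figure 6 means first inversion — the third is in the bass.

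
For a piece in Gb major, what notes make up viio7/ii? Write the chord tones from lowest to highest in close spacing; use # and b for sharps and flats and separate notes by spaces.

G Bb Db Fb

viio7/ii is a secondary leading-tone chord. The target ii is Ab in Gb major; the applied chord is rooted a semitone below, on G.
Building a fully diminished seventh chord on G gives G-Bb-Db-Fb.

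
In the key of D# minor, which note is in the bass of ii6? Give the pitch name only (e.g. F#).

G#

ii in D# minor has root E#; the chord is E#-G#-B#.
The figure 6 means first inversion — the third is in the bass.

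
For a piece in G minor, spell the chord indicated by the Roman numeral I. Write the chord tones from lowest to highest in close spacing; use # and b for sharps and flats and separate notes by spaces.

G B D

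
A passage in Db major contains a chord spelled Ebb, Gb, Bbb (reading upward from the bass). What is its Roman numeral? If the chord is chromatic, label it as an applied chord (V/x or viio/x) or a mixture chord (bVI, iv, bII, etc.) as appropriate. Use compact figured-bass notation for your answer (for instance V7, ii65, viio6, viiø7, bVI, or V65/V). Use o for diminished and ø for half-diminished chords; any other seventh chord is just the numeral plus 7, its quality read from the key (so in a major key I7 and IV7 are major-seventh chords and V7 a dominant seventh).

Stacked in thirds the chord is Ebb-Gb-Bbb: a major triad on Ebb.
Ebb is the lowered second degree of Db major (diatonic 2 would be Eb). This is the Neapolitan chord — a major triad on the lowered second degree.

bII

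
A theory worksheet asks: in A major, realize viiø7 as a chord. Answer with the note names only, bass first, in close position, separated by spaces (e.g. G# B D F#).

G# B D F#

The numeral's case and figure indicate a half-diminished seventh chord. In A major its root, scale degree 7, is G#.
Stacking thirds from G# gives G#-B-D-F#.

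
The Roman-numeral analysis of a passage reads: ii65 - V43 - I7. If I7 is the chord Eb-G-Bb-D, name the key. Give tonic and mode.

I7 is given as Eb-G-Bb-D — a major seventh chord with root Eb.
If Eb is scale degree 1 and the mode makes that degree carry a major seventh chord, the tonic is Eb and the mode is major.

Eb major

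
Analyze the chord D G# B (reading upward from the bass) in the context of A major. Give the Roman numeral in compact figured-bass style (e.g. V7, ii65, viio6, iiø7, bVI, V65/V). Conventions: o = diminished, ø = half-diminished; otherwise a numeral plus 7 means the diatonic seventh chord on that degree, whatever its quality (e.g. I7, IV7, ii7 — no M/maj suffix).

The pitches G#-B-D form a diminished triad rooted on G#.
G# is scale degree 7 in A major, and a diminished triad on that degree is written viio.
With D in the bass the chord is in second inversion, so the figured bass is 64.

viio64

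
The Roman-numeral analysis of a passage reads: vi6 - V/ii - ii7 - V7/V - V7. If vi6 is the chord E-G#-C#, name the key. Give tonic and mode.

E major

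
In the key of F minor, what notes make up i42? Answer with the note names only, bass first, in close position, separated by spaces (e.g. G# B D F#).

In F minor, the tonic is F, and the diatonic chord built there is a minor seventh chord.
That chord is spelled F-Ab-C-Eb.
With the 42 figure the chord is in third inversion; from the bass Eb upward in close position it reads Eb-F-Ab-C.

Eb F Ab C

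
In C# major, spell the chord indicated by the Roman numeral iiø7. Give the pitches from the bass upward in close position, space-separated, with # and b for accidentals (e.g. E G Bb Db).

D# F# A C#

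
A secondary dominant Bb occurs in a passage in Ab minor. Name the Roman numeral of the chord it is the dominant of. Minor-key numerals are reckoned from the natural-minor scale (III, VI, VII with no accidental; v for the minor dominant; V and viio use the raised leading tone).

V

The chord is a major triad on Bb.
A dominant resolves down a perfect fifth: Bb → Eb. In Ab minor, Eb is scale degree 5, i.e. V.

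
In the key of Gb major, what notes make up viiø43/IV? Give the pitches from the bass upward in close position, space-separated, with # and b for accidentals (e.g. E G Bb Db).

Fb Ab Bb Db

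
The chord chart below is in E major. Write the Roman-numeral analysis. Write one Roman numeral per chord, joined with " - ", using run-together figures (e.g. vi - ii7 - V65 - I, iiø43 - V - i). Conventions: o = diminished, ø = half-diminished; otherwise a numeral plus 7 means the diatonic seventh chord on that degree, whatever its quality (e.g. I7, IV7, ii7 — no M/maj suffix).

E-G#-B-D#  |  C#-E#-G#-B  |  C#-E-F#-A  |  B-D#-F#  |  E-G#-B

I7 - V7/ii - ii43 - V - I

E-G#-B-D#: root E is the tonic; major seventh chord there is I7.
C#-E#-G#-B: a dominant seventh chord on C#, the applied dominant of ii → V7/ii.
C#-E-F#-A: root F# is the supertonic; minor seventh chord there is ii43.
B-D#-F#: major triad on B = scale degree 5 → V.
E-G#-B: major triad on E = scale degree 1 → I.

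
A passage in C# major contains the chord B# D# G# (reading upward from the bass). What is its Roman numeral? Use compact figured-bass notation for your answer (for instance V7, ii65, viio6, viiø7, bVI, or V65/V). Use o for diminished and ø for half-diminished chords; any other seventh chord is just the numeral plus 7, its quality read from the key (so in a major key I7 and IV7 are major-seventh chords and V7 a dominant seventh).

V6

The pitches G#-B#-D# form a major triad rooted on G#.
In C# major, G# is the dominant; the diatonic major triad there is V.
With B# in the bass the chord is in first inversion, so the figured bass is 6.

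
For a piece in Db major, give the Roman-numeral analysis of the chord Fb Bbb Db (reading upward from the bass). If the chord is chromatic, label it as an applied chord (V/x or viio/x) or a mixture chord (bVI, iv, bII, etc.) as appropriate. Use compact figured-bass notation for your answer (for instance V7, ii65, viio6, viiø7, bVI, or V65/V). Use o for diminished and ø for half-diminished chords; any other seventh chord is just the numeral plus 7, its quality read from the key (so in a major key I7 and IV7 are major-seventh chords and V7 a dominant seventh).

The pitches Bbb-Db-Fb form a major triad rooted on Bbb.
Bbb is the lowered sixth degree of Db major (diatonic 6 would be Bb). This is a major triad on the lowered sixth degree, borrowed from the parallel minor.
With Fb in the bass the chord is in second inversion, so the figured bass is 64.

bVI64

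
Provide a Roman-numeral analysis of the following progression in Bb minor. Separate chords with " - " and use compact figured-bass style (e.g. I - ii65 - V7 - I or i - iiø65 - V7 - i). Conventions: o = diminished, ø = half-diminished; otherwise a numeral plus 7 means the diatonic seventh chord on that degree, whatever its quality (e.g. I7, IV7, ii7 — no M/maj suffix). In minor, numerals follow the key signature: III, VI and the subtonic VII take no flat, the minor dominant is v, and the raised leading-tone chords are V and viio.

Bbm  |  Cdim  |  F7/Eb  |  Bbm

Bbm: root Bb is the tonic; minor triad there is i.
Cdim has root C, degree 2 in Bb minor, so iio.
F7/Eb: root F is the dominant; dominant seventh chord there is V42.
Bbm has root Bb, degree 1 in Bb minor, so i.

i - iio - V42 - i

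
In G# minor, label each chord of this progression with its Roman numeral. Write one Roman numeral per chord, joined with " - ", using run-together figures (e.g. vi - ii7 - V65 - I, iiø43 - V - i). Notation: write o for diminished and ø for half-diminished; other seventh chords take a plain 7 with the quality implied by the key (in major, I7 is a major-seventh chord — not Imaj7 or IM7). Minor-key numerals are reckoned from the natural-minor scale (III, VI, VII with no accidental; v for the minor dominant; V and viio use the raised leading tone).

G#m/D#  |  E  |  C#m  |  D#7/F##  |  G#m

G#m/D#: root G# is the tonic; minor triad there is i64.
E has root E, degree 6 in G# minor, so VI.
C#m: minor triad on C# = scale degree 4 → iv.
D#7/F## has root D#, degree 5 in G# minor, so V65.
G#m: minor triad on G# = scale degree 1 → i.

i64 - VI - iv - V65 - i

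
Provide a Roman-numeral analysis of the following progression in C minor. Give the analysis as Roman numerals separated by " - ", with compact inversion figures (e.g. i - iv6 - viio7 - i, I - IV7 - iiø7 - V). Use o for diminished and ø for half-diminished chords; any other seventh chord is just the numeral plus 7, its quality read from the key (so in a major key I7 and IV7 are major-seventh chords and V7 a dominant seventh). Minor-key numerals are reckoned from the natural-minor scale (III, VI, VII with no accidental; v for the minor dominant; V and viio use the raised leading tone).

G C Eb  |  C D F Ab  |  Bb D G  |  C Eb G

i64 - iiø42 - v6 - i

G-C-Eb: root C is the tonic; minor triad there is i64.
C-D-F-Ab: half-diminished seventh chord on D = scale degree 2 → iiø42.
Bb-D-G: root G is the dominant; minor triad there is v6.
C-Eb-G: minor triad on C = scale degree 1 → i.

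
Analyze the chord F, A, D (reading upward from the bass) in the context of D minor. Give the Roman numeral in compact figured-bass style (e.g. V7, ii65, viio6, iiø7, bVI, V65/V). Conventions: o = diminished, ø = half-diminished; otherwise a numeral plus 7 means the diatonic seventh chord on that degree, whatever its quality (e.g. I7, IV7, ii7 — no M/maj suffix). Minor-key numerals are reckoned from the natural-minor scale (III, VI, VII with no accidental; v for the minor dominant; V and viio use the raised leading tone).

Stacked in thirds the chord is D-F-A: a minor triad on D.
D is scale degree 1 in D minor, and a minor triad on that degree is written i.
With F in the bass the chord is in first inversion, so the figured bass is 6.

i6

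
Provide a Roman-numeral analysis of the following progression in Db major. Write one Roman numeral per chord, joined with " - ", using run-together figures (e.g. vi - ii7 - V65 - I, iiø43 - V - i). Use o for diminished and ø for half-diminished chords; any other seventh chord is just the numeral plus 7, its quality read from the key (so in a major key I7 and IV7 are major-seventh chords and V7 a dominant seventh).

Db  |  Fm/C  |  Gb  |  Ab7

Db: root Db is the tonic; major triad there is I.
Fm/C has root F, degree 3 in Db major, so iii64.
Gb: root Gb is the subdominant; major triad there is IV.
Ab7 has root Ab, degree 5 in Db major, so V7.

I - iii64 - IV - V7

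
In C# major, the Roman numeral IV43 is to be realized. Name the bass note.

IV in C# major has root F#; the chord is F#-A#-C#-E#.
The figure 43 means second inversion — the fifth is in the bass.

C#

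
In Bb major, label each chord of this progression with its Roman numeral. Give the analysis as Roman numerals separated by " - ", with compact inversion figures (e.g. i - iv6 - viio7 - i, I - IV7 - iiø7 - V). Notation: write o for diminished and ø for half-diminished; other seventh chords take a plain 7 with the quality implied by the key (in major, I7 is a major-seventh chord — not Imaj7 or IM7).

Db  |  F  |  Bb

Db: Db with this quality isn't in the key; it's bIII, borrowed from the parallel minor.
F: root F is the dominant; major triad there is V.
Bb: major triad on Bb = scale degree 1 → I.

bIII - V - I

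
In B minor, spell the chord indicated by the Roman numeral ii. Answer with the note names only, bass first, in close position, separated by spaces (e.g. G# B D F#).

C# E G#

Scale degree 2 in B minor is C#; here the chord built on it is altered to a minor triad. ii is the minor supertonic, borrowed from the parallel major (the Dorian ii).
So the chord is C#-E-G#.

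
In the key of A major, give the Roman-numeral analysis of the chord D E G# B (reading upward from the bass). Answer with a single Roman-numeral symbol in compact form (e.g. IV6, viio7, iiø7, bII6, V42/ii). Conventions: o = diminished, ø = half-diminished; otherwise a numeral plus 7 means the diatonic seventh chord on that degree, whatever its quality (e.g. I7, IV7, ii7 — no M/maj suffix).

The pitches E-G#-B-D form a dominant seventh chord rooted on E.
In A major, E is the dominant; the diatonic dominant seventh chord there is V7.
With D in the bass the chord is in third inversion, so the figured bass is 42.

V42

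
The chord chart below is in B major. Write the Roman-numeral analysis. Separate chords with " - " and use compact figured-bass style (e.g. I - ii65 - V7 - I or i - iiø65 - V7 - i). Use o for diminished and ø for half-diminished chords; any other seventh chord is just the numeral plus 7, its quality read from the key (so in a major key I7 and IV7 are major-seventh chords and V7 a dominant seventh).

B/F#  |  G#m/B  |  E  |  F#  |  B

I64 - vi6 - IV - V - I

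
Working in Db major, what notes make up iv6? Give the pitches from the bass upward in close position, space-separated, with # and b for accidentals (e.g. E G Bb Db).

Scale degree 4 in Db major is Gb; here the chord built on it is altered to a minor triad. iv6 is the minor subdominant, borrowed from the parallel minor.
So the chord is Gb-Bbb-Db, a minor triad.
With the 6 figure the chord is in first inversion; from the bass Bbb upward in close position it reads Bbb-Db-Gb.

Bbb Db Gb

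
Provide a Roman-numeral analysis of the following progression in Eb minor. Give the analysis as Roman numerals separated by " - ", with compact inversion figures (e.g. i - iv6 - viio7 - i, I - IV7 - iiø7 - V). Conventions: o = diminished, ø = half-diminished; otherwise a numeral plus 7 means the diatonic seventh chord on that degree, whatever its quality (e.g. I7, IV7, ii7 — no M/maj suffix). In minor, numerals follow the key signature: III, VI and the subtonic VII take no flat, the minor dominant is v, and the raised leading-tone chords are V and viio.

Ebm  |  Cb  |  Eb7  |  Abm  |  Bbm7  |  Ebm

Ebm has root Eb, degree 1 in Eb minor, so i.
Cb: major triad on Cb = scale degree 6 → VI.
Eb7: a dominant seventh chord on Eb, the applied dominant of iv → V7/iv.
Abm: root Ab is the subdominant; minor triad there is iv.
Bbm7 has root Bb, degree 5 in Eb minor, so v7.
Ebm has root Eb, degree 1 in Eb minor, so i.

i - VI - V7/iv - iv - v7 - i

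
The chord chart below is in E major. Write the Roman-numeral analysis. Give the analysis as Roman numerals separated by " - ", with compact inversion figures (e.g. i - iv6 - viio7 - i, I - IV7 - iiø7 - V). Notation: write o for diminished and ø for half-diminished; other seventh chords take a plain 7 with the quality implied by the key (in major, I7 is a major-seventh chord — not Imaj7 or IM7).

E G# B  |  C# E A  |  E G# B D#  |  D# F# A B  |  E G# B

I - IV6 - I7 - V65 - I

E-G#-B: root E is the tonic; major triad there is I.
C#-E-A: major triad on A = scale degree 4 → IV6.
E-G#-B-D# has root E, degree 1 in E major, so I7.
D#-F#-A-B: dominant seventh chord on B = scale degree 5 → V65.
E-G#-B: major triad on E = scale degree 1 → I.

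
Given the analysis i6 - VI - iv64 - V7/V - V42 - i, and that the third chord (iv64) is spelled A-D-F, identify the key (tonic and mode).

The chord Dm/A is a minor triad rooted on D; its label is iv64.
Counting down 3 scale steps from D places the tonic on A; a minor triad on degree 4 is diatonic only in minor.

A minor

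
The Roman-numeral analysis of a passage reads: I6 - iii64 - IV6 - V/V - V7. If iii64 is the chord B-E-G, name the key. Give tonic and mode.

C major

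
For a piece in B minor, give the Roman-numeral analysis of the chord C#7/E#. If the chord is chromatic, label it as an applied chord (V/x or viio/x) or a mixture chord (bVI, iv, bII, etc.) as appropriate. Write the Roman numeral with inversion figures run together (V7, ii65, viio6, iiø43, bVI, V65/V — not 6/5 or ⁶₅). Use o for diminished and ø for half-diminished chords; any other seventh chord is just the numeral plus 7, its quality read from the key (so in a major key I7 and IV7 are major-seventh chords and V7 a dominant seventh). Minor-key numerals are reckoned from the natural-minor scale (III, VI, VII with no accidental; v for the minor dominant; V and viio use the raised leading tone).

Stacked in thirds the chord is C#-E#-G#-B: a dominant seventh chord on C#.
C# is not a diatonic chord root with this quality in B minor, but it lies a perfect fifth above F# (V), so the chord functions as an applied dominant of V.
With E# in the bass the chord is in first inversion, so the figured bass is 65.

V65/V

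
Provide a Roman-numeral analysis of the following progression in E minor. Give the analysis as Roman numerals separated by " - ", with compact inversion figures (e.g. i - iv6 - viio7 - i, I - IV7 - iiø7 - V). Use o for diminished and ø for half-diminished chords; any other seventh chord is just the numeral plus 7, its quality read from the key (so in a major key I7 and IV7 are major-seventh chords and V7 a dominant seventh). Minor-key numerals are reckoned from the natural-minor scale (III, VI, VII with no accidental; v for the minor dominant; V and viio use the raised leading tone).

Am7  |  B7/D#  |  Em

iv7 - V65 - i

Am7: root A is the subdominant; minor seventh chord there is iv7.
B7/D#: dominant seventh chord on B = scale degree 5 → V65.
Em: minor triad on E = scale degree 1 → i.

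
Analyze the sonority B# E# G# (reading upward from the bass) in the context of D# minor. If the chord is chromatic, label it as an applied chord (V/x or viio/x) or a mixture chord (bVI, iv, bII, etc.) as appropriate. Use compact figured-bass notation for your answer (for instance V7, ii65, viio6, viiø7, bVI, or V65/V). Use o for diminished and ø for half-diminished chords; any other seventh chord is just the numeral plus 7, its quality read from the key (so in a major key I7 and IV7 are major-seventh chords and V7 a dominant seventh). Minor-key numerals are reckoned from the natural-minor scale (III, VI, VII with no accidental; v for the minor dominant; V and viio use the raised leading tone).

The pitches E#-G#-B# form a minor triad rooted on E#.
E# is the second degree of D# minor. This is the minor supertonic, borrowed from the parallel major (the Dorian ii).
With B# in the bass the chord is in second inversion, so the figured bass is 64.

ii64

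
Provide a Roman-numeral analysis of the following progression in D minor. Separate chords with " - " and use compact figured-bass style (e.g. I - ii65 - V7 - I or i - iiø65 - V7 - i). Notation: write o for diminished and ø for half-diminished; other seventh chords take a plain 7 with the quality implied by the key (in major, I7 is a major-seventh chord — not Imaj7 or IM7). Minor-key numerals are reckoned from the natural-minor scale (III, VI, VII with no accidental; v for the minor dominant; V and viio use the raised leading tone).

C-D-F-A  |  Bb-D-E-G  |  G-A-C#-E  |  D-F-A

C-D-F-A: minor seventh chord on D = scale degree 1 → i42.
Bb-D-E-G: half-diminished seventh chord on E = scale degree 2 → iiø43.
G-A-C#-E: dominant seventh chord on A = scale degree 5 → V42.
D-F-A: root D is the tonic; minor triad there is i.

i42 - iiø43 - V42 - i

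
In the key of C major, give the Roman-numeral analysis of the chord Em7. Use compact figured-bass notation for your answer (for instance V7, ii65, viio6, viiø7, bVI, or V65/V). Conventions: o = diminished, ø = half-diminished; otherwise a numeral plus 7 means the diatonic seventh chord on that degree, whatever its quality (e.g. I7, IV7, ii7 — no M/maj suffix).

The pitches E-G-B-D form a minor seventh chord rooted on E.
In C major, E is the mediant; the diatonic minor seventh chord there is iii7.

iii7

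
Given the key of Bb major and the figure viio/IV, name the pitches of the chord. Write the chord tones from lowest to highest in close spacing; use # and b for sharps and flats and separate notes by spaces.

D F Ab

The slash marks an applied leading-tone chord: viio of IV. In Bb major, IV is Eb, so the leading tone to it is D, a half step below.
Building a diminished triad on D gives D-F-Ab.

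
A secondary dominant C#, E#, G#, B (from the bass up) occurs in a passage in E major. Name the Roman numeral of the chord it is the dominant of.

The chord is a dominant seventh chord on C#.
A dominant resolves down a perfect fifth: C# → F#. In E major, F# is scale degree 2, i.e. ii.

ii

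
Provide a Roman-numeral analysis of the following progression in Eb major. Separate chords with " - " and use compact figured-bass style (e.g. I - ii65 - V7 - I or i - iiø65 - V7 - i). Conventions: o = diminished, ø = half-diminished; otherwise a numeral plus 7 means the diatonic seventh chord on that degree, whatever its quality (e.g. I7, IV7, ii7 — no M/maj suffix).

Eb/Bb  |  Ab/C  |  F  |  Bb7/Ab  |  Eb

Eb/Bb: major triad on Eb = scale degree 1 → I64.
Ab/C: major triad on Ab = scale degree 4 → IV6.
F is the secondary dominant of V (major triad on F): V/V.
Bb7/Ab: dominant seventh chord on Bb = scale degree 5 → V42.
Eb has root Eb, degree 1 in Eb major, so I.

I64 - IV6 - V/V - V42 - I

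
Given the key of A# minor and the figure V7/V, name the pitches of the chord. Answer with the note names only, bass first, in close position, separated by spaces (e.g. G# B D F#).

The slash means an applied dominant: we want the dominant of V. In A# minor, V is E# major, and its dominant is built on B#.
Building a dominant seventh chord on B# gives B#-D##-F##-A#.

B# D## F## A#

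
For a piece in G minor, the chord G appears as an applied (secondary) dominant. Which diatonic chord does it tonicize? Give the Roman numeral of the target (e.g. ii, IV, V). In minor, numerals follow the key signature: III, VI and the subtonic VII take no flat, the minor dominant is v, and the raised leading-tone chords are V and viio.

iv

The chord is a major triad on G.
A dominant resolves down a perfect fifth: G → C. In G minor, C is scale degree 4, i.e. iv.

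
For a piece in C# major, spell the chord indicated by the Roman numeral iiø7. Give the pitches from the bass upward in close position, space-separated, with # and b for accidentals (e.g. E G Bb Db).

D# F# A C#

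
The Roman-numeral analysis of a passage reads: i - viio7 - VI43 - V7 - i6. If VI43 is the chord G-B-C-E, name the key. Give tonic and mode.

E minor

The chord Cmaj7/G is a major seventh chord rooted on C; its label is VI43.
Counting down 5 scale steps from C places the tonic on E; a major seventh chord on degree 6 is diatonic only in minor.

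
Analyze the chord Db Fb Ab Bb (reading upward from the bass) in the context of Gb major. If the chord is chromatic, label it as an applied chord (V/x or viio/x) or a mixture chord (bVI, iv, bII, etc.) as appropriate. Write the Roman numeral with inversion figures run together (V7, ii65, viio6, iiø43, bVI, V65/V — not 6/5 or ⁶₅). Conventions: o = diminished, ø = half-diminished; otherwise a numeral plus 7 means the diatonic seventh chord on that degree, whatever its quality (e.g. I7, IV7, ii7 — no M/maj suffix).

The pitches Bb-Db-Fb-Ab form a half-diminished seventh chord rooted on Bb.
Bb sits a half step below Cb (IV in Gb major); a diminished chord there is the applied leading-tone chord of IV.
With Db in the bass the chord is in first inversion, so the figured bass is 65.

viiø65/IV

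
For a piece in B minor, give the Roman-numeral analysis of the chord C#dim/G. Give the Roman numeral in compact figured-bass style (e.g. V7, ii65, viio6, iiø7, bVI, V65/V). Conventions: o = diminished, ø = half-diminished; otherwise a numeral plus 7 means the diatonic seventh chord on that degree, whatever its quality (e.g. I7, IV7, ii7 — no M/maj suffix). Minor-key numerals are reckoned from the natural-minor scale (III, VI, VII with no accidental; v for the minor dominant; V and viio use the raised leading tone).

iio64

Stacked in thirds the chord is C#-E-G: a diminished triad on C#.
C# is scale degree 2 in B minor, and a diminished triad on that degree is written iio.
With G in the bass the chord is in second inversion, so the figured bass is 64.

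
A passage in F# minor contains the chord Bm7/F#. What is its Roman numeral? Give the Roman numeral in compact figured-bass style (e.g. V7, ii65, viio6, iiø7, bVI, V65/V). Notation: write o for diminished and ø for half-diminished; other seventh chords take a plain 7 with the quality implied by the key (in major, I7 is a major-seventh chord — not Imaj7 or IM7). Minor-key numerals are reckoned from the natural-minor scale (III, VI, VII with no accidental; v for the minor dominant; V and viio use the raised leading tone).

iv43

The pitches B-D-F#-A form a minor seventh chord rooted on B.
In F# minor, B is the subdominant; the diatonic minor seventh chord there is iv7.
With F# in the bass the chord is in second inversion, so the figured bass is 43.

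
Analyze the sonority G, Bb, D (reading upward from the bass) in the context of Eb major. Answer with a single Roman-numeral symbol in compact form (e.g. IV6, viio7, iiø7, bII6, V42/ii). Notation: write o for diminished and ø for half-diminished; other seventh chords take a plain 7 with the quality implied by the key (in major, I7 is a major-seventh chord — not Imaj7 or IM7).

iii

Stacked in thirds the chord is G-Bb-D: a minor triad on G.
G is scale degree 3 in Eb major, and a minor triad on that degree is written iii.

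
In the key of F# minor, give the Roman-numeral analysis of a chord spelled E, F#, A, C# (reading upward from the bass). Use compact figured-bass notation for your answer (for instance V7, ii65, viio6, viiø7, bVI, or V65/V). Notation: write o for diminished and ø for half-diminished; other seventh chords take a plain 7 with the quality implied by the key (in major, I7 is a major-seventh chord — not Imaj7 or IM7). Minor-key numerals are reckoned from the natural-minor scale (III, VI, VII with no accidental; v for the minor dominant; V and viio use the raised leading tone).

Stacked in thirds the chord is F#-A-C#-E: a minor seventh chord on F#.
In F# minor, F# is the tonic; the diatonic minor seventh chord there is i7.
With E in the bass the chord is in third inversion, so the figured bass is 42.

i42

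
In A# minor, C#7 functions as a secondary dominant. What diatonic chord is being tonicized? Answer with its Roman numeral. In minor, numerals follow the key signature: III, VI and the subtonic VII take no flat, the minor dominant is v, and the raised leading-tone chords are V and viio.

The chord is a dominant seventh chord on C#.
A dominant resolves down a perfect fifth: C# → F#. In A# minor, F# is scale degree 6, i.e. VI.

VI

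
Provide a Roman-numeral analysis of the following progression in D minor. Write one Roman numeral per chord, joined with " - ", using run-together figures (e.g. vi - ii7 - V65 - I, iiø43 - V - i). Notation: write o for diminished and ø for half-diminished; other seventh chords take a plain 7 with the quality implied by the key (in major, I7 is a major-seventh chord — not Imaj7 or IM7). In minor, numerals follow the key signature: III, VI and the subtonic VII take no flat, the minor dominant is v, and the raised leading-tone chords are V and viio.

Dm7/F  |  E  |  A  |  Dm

Dm7/F: root D is the tonic; minor seventh chord there is i65.
E: a major triad on E, the applied dominant of V → V/V.
A: root A is the dominant; major triad there is V.
Dm: minor triad on D = scale degree 1 → i.

i65 - V/V - V - i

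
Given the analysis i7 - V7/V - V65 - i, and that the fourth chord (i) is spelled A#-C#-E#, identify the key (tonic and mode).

A# minor

The anchor chord is a minor triad on A#, labeled i.
If A# is scale degree 1 and the mode makes that degree carry a minor triad, the tonic is A# and the mode is minor.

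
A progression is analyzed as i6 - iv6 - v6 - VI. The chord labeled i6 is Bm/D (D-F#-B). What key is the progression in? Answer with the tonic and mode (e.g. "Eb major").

B minor

The chord Bm/D is a minor triad rooted on B; its label is i6.
If B is scale degree 1 and the mode makes that degree carry a minor triad, the tonic is B and the mode is minor.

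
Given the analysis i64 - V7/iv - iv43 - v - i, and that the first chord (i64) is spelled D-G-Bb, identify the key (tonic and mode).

G minor

The chord Gm/D is a minor triad rooted on G; its label is i64.
If G is scale degree 1 and the mode makes that degree carry a minor triad, the tonic is G and the mode is minor.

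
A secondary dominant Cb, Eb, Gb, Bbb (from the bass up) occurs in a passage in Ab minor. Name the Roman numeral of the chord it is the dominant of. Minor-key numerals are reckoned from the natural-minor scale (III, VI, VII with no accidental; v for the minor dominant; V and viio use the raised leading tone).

VI

The chord is a dominant seventh chord on Cb.
A dominant resolves down a perfect fifth: Cb → Fb. In Ab minor, Fb is scale degree 6, i.e. VI.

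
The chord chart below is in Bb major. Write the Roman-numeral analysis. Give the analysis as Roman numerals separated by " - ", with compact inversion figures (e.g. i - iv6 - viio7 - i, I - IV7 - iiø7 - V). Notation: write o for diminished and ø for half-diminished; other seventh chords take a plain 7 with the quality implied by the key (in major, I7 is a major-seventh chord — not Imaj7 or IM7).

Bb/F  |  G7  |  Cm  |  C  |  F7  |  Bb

I64 - V7/ii - ii - V/V - V7 - I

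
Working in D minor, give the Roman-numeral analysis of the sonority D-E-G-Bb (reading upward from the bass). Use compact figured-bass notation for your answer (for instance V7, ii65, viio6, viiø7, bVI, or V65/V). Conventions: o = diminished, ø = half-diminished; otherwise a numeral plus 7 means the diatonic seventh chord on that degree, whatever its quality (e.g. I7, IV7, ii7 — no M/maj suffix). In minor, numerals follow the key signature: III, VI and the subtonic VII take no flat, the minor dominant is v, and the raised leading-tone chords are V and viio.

The pitches E-G-Bb-D form a half-diminished seventh chord rooted on E.
E is scale degree 2 in D minor, and a half-diminished seventh chord on that degree is written iiø7.
With D in the bass the chord is in third inversion, so the figured bass is 42.

iiø42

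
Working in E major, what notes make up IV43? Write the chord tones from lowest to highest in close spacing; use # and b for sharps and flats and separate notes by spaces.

The numeral's case and figure indicate a major seventh chord. In E major its root, the subdominant, is A.
That chord is spelled A-C#-E-G#.
The figured bass 43 indicates second inversion, placing the fifth (E) in the bass: E-G#-A-C#.

E G# A C#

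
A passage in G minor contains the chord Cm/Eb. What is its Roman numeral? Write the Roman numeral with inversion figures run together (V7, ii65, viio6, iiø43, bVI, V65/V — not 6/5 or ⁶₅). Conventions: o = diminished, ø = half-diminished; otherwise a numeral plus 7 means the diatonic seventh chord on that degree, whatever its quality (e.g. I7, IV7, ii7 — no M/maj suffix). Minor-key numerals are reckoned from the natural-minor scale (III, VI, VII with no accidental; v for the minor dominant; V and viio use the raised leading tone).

iv6

Stacked in thirds the chord is C-Eb-G: a minor triad on C.
C is scale degree 4 in G minor, and a minor triad on that degree is written iv.
With Eb in the bass the chord is in first inversion, so the figured bass is 6.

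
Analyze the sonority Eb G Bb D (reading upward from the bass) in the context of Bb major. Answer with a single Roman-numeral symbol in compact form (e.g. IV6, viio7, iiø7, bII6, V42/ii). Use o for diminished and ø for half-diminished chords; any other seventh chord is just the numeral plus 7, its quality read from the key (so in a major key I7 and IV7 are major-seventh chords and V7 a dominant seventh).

IV7

Stacked in thirds the chord is Eb-G-Bb-D: a major seventh chord on Eb.
Eb is scale degree 4 in Bb major, and a major seventh chord on that degree is written IV7.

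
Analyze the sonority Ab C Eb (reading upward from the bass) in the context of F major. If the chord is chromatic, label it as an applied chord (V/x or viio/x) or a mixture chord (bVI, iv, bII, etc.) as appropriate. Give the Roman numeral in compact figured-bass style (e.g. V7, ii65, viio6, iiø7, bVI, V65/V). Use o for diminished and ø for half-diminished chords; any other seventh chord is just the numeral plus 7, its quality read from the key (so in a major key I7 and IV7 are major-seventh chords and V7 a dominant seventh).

The pitches Ab-C-Eb form a major triad rooted on Ab.
Ab is the lowered third degree of F major (diatonic 3 would be A). This is a major triad on the lowered third degree, borrowed from the parallel minor.

bIII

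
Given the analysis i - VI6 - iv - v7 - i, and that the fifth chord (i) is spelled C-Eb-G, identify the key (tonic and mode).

The chord Cm is a minor triad rooted on C; its label is i.
If C is scale degree 1 and the mode makes that degree carry a minor triad, the tonic is C and the mode is minor.

C minor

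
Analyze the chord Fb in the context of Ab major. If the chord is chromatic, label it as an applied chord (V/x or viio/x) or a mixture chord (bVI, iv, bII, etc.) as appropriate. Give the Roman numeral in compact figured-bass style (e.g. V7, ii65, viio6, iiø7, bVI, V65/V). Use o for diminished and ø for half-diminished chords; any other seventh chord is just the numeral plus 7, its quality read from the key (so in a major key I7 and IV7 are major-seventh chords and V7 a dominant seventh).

Stacked in thirds the chord is Fb-Ab-Cb: a major triad on Fb.
Fb is the lowered sixth degree of Ab major (diatonic 6 would be F). This is a major triad on the lowered sixth degree, borrowed from the parallel minor.

bVI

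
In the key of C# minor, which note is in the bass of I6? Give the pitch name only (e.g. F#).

I in C# minor has root C#; the chord is C#-E#-G#.
The figure 6 means first inversion — the third is in the bass.

E#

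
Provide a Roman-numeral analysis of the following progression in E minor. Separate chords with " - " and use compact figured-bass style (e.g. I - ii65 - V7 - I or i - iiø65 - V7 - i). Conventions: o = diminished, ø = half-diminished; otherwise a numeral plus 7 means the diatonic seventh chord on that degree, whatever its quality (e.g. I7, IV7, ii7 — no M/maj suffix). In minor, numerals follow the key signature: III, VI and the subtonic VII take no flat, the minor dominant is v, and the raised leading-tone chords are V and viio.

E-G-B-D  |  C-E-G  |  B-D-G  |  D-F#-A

E-G-B-D: minor seventh chord on E = scale degree 1 → i7.
C-E-G: root C is the submediant; major triad there is VI.
B-D-G: major triad on G = scale degree 3 → III6.
D-F#-A: major triad on D = scale degree 7 → VII.

i7 - VI - III6 - VII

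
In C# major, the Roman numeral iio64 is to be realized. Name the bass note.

iio in C# major has root D#; the chord is D#-F#-A.
The figure 64 means second inversion — the fifth is in the bass.

A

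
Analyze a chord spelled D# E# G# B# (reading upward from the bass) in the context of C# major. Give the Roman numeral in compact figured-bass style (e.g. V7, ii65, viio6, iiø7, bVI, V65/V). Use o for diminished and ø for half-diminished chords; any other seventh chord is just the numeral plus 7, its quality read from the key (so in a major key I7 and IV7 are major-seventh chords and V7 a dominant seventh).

iii42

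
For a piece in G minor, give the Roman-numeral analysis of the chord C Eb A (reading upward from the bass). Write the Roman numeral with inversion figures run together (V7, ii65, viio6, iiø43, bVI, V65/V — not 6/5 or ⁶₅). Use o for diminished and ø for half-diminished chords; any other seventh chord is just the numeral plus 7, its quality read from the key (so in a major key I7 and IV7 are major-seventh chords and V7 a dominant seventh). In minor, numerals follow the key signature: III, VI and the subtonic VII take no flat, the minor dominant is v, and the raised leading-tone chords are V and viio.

iio6

The pitches A-C-Eb form a diminished triad rooted on A.
A is scale degree 2 in G minor, and a diminished triad on that degree is written iio.
With C in the bass the chord is in first inversion, so the figured bass is 6.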